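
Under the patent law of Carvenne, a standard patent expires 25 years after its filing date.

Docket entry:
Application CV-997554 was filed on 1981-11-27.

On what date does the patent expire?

Filing date + 25 years → 27 November 2006.

November 27, 2006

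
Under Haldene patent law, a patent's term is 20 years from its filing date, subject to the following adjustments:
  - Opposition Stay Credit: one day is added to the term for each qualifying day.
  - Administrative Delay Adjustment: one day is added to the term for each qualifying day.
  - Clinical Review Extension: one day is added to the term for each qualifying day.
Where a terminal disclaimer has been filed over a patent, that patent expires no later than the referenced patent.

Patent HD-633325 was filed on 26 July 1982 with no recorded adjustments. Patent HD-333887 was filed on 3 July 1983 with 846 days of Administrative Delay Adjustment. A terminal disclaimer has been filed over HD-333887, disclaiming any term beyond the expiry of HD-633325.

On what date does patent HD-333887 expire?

2002-07-26

Natural term of HD-333887:
  Base: filing + 20 years → 3 July 2003.
  Administrative Delay Adjustment: +846 days → 26 October 2005.
Expiry of referenced patent HD-633325:
  Base: filing + 20 years → 26 July 2002.
Terminal disclaimer: HD-333887 expires on the earlier of 26 October 2005 and 26 July 2002.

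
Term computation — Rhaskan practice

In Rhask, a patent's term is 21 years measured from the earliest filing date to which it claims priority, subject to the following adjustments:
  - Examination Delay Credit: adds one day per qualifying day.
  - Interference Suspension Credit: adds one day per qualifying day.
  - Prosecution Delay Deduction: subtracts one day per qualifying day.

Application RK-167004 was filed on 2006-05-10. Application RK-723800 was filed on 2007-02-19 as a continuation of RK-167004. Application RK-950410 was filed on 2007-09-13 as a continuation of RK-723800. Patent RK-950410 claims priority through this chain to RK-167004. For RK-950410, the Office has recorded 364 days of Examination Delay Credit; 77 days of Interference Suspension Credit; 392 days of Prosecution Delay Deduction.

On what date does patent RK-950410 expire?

Earliest priority filing: 10 May 2006.
Base term: 10 May 2006 + 21 years → 10 May 2027.
Examination Delay Credit: +364 days → 8 May 2028.
Interference Suspension Credit: +77 days → 24 July 2028.
Prosecution Delay Deduction: −392 days → 28 June 2027.

2027-06-28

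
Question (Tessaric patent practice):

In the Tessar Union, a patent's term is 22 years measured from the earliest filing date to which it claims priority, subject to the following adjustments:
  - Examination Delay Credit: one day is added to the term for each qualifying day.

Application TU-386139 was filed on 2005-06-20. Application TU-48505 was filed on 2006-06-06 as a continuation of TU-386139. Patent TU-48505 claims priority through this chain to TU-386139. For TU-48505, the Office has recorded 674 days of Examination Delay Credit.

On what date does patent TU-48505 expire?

April 24, 2029

Earliest priority filing: 20 June 2005.
Base term: 20 June 2005 + 22 years → 20 June 2027.
Examination Delay Credit: +674 days → 24 April 2029.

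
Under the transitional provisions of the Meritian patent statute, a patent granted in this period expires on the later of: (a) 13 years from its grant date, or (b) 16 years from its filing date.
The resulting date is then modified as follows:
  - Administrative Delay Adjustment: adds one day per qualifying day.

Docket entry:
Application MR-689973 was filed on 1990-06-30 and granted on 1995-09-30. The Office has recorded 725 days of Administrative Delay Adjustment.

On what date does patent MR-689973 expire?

(a) grant + 13 years → 30 September 2008.
(b) filing + 16 years → 30 June 2006.
Later of the two: 30 September 2008.
Administrative Delay Adjustment: +725 days → 25 September 2010.

2010-09-25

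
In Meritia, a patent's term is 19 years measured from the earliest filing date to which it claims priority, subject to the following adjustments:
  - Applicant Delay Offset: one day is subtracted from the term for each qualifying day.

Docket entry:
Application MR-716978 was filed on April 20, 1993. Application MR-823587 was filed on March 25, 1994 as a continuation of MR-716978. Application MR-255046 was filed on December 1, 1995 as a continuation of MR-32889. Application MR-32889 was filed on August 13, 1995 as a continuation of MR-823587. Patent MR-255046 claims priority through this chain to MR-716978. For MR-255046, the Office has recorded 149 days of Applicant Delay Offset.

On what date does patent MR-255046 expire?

2011-11-23

Earliest priority filing: 20 April 1993.
Base term: 20 April 1993 + 19 years → 20 April 2012.
Applicant Delay Offset: −149 days → 23 November 2011.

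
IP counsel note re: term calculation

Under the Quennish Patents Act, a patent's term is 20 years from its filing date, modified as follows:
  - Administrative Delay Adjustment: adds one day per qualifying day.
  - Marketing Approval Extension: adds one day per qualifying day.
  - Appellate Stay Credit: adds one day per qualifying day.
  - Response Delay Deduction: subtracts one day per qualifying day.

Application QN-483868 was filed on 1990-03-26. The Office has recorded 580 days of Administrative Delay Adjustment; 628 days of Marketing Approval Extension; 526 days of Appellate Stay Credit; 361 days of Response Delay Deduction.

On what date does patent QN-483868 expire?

2013-12-28

Base term: filing date + 20 years → 26 March 2010.
Administrative Delay Adjustment: +580 days → 27 October 2011.
Marketing Approval Extension: +628 days → 16 July 2013.
Appellate Stay Credit: +526 days → 24 December 2014.
Response Delay Deduction: −361 days → 28 December 2013.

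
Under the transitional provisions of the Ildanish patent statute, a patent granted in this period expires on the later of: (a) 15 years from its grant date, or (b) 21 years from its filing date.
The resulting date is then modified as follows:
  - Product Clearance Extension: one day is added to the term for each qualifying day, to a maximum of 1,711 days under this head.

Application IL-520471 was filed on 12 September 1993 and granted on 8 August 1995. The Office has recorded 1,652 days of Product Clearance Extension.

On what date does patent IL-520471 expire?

(a) grant + 15 years → 8 August 2010.
(b) filing + 21 years → 12 September 2014.
Later of the two: 12 September 2014.
Product Clearance Extension: 1652 days (within the 1711-day cap) → +1652 days → 22 March 2019.

March 22, 2019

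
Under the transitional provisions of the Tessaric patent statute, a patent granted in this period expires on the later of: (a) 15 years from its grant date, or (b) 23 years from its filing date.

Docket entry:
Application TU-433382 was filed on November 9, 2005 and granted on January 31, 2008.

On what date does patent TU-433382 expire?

(a) grant + 15 years → 31 January 2023.
(b) filing + 23 years → 9 November 2028.
Later of the two: 9 November 2028.

November 9, 2028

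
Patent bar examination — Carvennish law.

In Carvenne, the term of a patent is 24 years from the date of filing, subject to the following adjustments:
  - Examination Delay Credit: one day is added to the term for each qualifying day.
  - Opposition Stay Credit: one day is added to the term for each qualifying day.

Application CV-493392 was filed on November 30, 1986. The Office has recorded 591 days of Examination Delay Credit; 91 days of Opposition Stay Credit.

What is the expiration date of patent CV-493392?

Base term: filing date + 24 years → 30 November 2010.
Examination Delay Credit: +591 days → 13 July 2012.
Opposition Stay Credit: +91 days → 12 October 2012.

2012-10-12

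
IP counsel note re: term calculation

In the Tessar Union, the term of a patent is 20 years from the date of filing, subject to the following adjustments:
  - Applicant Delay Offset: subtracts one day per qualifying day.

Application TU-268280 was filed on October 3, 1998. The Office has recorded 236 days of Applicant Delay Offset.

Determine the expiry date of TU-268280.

February 9, 2018

Base term: filing date + 20 years → 3 October 2018.
Applicant Delay Offset: −236 days → 9 February 2018.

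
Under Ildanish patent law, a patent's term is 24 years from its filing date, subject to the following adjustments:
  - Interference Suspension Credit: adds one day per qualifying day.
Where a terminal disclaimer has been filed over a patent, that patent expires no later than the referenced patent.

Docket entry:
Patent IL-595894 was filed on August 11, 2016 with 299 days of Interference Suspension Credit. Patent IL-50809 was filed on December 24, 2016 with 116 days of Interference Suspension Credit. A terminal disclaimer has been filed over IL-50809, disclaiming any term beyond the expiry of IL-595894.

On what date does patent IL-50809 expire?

Natural term of IL-50809:
  Base: filing + 24 years → 24 December 2040.
  Interference Suspension Credit: +116 days → 19 April 2041.
Expiry of referenced patent IL-595894:
  Base: filing + 24 years → 11 August 2040.
  Interference Suspension Credit: +299 days → 6 June 2041.
Terminal disclaimer: IL-50809 expires on the earlier of 19 April 2041 and 6 June 2041.

2041-04-19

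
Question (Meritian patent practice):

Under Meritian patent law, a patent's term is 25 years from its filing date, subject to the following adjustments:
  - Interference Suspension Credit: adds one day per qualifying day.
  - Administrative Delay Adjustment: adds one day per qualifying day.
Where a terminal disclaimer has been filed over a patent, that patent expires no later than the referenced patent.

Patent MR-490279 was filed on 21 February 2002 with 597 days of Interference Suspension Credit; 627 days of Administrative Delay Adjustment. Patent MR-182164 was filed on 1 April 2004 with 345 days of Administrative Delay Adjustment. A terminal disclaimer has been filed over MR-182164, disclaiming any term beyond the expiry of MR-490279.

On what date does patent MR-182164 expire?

2030-03-12

Natural term of MR-182164:
  Base: filing + 25 years → 1 April 2029.
  Administrative Delay Adjustment: +345 days → 12 March 2030.
Expiry of referenced patent MR-490279:
  Base: filing + 25 years → 21 February 2027.
  Interference Suspension Credit: +597 days → 10 October 2028.
  Administrative Delay Adjustment: +627 days → 29 June 2030.
Terminal disclaimer: MR-182164 expires on the earlier of 12 March 2030 and 29 June 2030.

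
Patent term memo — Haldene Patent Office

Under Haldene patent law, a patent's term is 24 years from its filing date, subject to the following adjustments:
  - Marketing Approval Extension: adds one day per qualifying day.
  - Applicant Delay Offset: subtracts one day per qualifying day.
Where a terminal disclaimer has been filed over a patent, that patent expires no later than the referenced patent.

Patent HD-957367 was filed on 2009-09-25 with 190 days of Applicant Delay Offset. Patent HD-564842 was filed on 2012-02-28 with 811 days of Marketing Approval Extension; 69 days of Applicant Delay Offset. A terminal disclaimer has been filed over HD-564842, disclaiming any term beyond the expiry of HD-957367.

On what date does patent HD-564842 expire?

March 19, 2033

Natural term of HD-564842:
  Base: filing + 24 years → 28 February 2036.
  Marketing Approval Extension: +811 days → 19 May 2038.
  Applicant Delay Offset: −69 days → 11 March 2038.
Expiry of referenced patent HD-957367:
  Base: filing + 24 years → 25 September 2033.
  Applicant Delay Offset: −190 days → 19 March 2033.
Terminal disclaimer: HD-564842 expires on the earlier of 11 March 2038 and 19 March 2033.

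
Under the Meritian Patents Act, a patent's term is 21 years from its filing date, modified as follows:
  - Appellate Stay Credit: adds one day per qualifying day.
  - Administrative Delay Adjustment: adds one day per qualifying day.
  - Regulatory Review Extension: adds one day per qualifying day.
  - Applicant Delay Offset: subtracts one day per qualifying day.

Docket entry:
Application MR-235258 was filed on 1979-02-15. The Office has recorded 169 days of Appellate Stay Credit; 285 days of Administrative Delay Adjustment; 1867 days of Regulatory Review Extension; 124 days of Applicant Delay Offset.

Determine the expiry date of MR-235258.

Base term: filing date + 21 years → 15 February 2000.
Appellate Stay Credit: +169 days → 2 August 2000.
Administrative Delay Adjustment: +285 days → 14 May 2001.
Regulatory Review Extension: +1867 days → 24 June 2006.
Applicant Delay Offset: −124 days → 20 February 2006.

February 20, 2006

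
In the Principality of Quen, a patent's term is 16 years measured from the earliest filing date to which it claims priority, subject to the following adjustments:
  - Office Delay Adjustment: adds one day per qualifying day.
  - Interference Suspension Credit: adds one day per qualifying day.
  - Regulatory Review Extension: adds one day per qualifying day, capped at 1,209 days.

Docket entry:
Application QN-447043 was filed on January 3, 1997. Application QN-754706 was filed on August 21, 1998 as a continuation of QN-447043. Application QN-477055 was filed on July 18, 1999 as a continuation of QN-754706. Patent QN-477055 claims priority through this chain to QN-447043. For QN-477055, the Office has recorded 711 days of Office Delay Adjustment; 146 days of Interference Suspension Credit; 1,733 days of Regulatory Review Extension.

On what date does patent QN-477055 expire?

Earliest priority filing: 3 January 1997.
Base term: 3 January 1997 + 16 years → 3 January 2013.
Office Delay Adjustment: +711 days → 15 December 2014.
Interference Suspension Credit: +146 days → 10 May 2015.
Regulatory Review Extension: 1733 days claimed exceeds the 1209-day cap, so +1209 days → 31 August 2018.

August 31, 2018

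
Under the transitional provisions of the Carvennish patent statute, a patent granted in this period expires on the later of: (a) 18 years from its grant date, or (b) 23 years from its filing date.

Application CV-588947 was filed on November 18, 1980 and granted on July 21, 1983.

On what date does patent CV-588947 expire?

2003-11-18

(a) grant + 18 years → 21 July 2001.
(b) filing + 23 years → 18 November 2003.
Later of the two: 18 November 2003.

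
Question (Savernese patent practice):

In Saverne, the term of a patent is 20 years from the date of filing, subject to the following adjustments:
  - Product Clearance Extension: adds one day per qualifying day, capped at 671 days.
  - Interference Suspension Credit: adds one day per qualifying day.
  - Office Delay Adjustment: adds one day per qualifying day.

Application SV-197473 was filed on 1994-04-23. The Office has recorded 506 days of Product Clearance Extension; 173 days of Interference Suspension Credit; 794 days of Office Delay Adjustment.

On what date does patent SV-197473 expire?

2018-05-05

Base term: filing date + 20 years → 23 April 2014.
Product Clearance Extension: 506 days (within the 671-day cap) → +506 days → 11 September 2015.
Interference Suspension Credit: +173 days → 2 March 2016.
Office Delay Adjustment: +794 days → 5 May 2018.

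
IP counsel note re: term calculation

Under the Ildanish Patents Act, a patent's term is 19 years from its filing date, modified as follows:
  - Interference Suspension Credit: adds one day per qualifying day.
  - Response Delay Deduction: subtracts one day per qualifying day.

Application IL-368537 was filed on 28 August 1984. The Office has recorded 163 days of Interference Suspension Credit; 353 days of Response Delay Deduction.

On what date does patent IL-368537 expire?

2003-02-19

Base term: filing date + 19 years → 28 August 2003.
Interference Suspension Credit: +163 days → 7 February 2004.
Response Delay Deduction: −353 days → 19 February 2003.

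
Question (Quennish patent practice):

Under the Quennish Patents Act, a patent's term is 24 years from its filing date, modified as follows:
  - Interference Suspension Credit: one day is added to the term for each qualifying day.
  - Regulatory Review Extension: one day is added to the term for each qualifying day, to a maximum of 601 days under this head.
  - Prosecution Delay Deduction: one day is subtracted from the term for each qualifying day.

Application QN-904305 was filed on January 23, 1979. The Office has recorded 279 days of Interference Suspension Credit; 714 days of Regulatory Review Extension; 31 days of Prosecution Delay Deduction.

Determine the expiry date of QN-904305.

Base term: filing date + 24 years → 23 January 2003.
Interference Suspension Credit: +279 days → 29 October 2003.
Regulatory Review Extension: 714 days claimed exceeds the 601-day cap, so +601 days → 21 June 2005.
Prosecution Delay Deduction: −31 days → 21 May 2005.

May 21, 2005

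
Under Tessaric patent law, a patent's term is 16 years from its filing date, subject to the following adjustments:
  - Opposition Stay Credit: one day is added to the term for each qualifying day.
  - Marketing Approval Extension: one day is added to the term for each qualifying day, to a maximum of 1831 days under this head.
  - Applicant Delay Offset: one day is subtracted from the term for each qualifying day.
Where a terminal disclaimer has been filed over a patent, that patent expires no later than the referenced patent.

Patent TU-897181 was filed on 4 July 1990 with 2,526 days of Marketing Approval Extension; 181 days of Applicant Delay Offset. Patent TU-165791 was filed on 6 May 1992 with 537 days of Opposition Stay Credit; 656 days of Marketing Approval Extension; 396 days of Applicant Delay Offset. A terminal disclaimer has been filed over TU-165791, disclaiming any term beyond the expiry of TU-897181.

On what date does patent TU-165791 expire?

Natural term of TU-165791:
  Base: filing + 16 years → 6 May 2008.
  Opposition Stay Credit: +537 days → 25 October 2009.
  Marketing Approval Extension: 656 days (within the 1831-day cap) → +656 days → 12 August 2011.
  Applicant Delay Offset: −396 days → 12 July 2010.
Expiry of referenced patent TU-897181:
  Base: filing + 16 years → 4 July 2006.
  Marketing Approval Extension: 2526 days claimed exceeds the 1831-day cap, so +1831 days → 9 July 2011.
  Applicant Delay Offset: −181 days → 9 January 2011.
Terminal disclaimer: TU-165791 expires on the earlier of 12 July 2010 and 9 January 2011.

July 12, 2010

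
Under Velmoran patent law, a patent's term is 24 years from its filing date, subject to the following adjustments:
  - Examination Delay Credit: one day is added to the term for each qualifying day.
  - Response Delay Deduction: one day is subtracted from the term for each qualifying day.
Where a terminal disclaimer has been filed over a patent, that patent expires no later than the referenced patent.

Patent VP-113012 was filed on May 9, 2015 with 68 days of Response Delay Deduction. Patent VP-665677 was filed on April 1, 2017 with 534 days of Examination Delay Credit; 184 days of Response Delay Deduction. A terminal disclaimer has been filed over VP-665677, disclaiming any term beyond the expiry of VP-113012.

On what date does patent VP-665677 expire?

2039-03-02

Natural term of VP-665677:
  Base: filing + 24 years → 1 April 2041.
  Examination Delay Credit: +534 days → 17 September 2042.
  Response Delay Deduction: −184 days → 17 March 2042.
Expiry of referenced patent VP-113012:
  Base: filing + 24 years → 9 May 2039.
  Response Delay Deduction: −68 days → 2 March 2039.
Terminal disclaimer: VP-665677 expires on the earlier of 17 March 2042 and 2 March 2039.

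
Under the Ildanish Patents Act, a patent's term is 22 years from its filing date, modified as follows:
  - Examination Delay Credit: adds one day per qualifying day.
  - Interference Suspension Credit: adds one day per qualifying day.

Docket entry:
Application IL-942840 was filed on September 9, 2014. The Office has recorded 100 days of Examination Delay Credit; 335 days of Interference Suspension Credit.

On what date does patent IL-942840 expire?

November 18, 2037

Base term: filing date + 22 years → 9 September 2036.
Examination Delay Credit: +100 days → 18 December 2036.
Interference Suspension Credit: +335 days → 18 November 2037.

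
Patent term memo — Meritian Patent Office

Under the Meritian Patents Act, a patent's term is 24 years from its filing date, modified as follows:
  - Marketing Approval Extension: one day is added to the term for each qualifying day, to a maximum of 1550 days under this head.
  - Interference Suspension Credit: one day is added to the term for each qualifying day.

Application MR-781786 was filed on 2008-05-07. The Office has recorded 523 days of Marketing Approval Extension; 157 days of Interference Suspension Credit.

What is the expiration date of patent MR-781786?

March 18, 2034

Base term: filing date + 24 years → 7 May 2032.
Marketing Approval Extension: 523 days (within the 1550-day cap) → +523 days → 12 October 2033.
Interference Suspension Credit: +157 days → 18 March 2034.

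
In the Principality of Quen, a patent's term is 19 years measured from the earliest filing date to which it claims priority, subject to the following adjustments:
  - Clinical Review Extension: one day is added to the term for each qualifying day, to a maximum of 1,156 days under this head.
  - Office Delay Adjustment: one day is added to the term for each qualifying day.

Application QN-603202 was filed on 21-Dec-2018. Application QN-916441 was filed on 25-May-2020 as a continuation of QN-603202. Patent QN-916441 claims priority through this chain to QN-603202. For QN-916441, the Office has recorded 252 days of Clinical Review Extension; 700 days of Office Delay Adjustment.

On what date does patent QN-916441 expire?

July 30, 2040

Earliest priority filing: 21 December 2018.
Base term: 21 December 2018 + 19 years → 21 December 2037.
Clinical Review Extension: 252 days (within the 1156-day cap) → +252 days → 30 August 2038.
Office Delay Adjustment: +700 days → 30 July 2040.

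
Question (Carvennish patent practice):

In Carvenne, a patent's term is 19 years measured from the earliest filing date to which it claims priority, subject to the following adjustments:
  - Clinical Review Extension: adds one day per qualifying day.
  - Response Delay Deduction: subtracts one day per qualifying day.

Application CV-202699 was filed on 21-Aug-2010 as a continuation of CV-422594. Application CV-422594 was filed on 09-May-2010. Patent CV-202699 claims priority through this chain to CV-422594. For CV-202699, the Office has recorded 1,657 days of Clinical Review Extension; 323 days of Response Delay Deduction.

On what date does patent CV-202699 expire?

2033-01-02

Earliest priority filing: 9 May 2010.
Base term: 9 May 2010 + 19 years → 9 May 2029.
Clinical Review Extension: +1657 days → 21 November 2033.
Response Delay Deduction: −323 days → 2 January 2033.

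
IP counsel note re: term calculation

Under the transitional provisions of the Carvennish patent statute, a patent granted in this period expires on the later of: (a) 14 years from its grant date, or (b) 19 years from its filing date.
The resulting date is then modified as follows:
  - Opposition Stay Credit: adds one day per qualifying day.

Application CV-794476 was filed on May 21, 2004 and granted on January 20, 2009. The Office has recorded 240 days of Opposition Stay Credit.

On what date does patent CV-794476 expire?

(a) grant + 14 years → 20 January 2023.
(b) filing + 19 years → 21 May 2023.
Later of the two: 21 May 2023.
Opposition Stay Credit: +240 days → 16 January 2024.

2024-01-16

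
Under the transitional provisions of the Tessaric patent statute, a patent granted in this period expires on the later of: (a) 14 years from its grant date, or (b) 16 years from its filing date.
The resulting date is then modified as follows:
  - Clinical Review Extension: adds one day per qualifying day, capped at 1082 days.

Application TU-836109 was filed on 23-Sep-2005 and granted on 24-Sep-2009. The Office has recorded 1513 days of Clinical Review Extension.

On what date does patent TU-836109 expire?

September 10, 2026

(a) grant + 14 years → 24 September 2023.
(b) filing + 16 years → 23 September 2021.
Later of the two: 24 September 2023.
Clinical Review Extension: 1513 days claimed exceeds the 1082-day cap, so +1082 days → 10 September 2026.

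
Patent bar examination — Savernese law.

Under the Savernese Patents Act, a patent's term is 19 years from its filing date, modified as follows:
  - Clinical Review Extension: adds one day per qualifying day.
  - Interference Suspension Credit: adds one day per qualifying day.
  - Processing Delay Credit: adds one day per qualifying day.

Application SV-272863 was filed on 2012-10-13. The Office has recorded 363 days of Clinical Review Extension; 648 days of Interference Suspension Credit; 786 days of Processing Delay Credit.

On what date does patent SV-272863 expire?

September 13, 2036

Base term: filing date + 19 years → 13 October 2031.
Clinical Review Extension: +363 days → 10 October 2032.
Interference Suspension Credit: +648 days → 20 July 2034.
Processing Delay Credit: +786 days → 13 September 2036.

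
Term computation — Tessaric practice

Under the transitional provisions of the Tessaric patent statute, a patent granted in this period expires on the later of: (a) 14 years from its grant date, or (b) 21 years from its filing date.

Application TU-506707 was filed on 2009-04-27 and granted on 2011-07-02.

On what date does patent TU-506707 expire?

(a) grant + 14 years → 2 July 2025.
(b) filing + 21 years → 27 April 2030.
Later of the two: 27 April 2030.

April 27, 2030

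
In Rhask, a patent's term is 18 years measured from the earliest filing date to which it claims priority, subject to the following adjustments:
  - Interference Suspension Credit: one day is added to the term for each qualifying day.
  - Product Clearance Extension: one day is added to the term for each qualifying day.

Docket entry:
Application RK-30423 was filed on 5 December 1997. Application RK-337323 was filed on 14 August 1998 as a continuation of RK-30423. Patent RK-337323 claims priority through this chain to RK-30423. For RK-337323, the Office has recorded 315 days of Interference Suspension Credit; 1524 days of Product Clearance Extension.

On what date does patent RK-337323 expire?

December 17, 2020

Earliest priority filing: 5 December 1997.
Base term: 5 December 1997 + 18 years → 5 December 2015.
Interference Suspension Credit: +315 days → 15 October 2016.
Product Clearance Extension: +1524 days → 17 December 2020.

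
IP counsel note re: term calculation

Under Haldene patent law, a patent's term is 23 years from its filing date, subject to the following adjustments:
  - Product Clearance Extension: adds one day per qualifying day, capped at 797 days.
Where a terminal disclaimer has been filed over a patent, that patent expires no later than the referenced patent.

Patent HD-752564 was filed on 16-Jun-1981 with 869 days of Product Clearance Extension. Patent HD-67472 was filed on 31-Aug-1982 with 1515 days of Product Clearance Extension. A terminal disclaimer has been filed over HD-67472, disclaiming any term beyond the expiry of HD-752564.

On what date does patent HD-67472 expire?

2006-08-22

Natural term of HD-67472:
  Base: filing + 23 years → 31 August 2005.
  Product Clearance Extension: 1515 days claimed exceeds the 797-day cap, so +797 days → 6 November 2007.
Expiry of referenced patent HD-752564:
  Base: filing + 23 years → 16 June 2004.
  Product Clearance Extension: 869 days claimed exceeds the 797-day cap, so +797 days → 22 August 2006.
Terminal disclaimer: HD-67472 expires on the earlier of 6 November 2007 and 22 August 2006.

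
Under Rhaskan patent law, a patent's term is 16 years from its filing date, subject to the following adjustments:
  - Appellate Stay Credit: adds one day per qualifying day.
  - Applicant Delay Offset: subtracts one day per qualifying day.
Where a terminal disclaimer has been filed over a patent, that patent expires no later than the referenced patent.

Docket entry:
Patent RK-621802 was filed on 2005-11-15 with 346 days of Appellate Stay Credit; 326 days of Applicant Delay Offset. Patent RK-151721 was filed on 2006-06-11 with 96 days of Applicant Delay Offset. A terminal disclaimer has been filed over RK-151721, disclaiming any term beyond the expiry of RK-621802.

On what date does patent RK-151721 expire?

Natural term of RK-151721:
  Base: filing + 16 years → 11 June 2022.
  Applicant Delay Offset: −96 days → 7 March 2022.
Expiry of referenced patent RK-621802:
  Base: filing + 16 years → 15 November 2021.
  Appellate Stay Credit: +346 days → 27 October 2022.
  Applicant Delay Offset: −326 days → 5 December 2021.
Terminal disclaimer: RK-151721 expires on the earlier of 7 March 2022 and 5 December 2021.

2021-12-05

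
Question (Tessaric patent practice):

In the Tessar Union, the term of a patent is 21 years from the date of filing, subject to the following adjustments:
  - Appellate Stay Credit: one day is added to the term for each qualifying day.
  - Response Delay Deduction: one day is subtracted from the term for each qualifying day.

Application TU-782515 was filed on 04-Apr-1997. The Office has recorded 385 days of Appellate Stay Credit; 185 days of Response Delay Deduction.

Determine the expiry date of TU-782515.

Base term: filing date + 21 years → 4 April 2018.
Appellate Stay Credit: +385 days → 24 April 2019.
Response Delay Deduction: −185 days → 21 October 2018.

October 21, 2018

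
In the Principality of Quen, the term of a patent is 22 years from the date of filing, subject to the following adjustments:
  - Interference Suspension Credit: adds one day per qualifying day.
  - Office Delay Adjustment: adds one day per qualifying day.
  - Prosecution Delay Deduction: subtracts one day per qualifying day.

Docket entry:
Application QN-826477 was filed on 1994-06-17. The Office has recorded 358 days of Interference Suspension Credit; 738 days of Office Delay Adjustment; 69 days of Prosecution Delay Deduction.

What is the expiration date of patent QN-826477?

April 10, 2019

Base term: filing date + 22 years → 17 June 2016.
Interference Suspension Credit: +358 days → 10 June 2017.
Office Delay Adjustment: +738 days → 18 June 2019.
Prosecution Delay Deduction: −69 days → 10 April 2019.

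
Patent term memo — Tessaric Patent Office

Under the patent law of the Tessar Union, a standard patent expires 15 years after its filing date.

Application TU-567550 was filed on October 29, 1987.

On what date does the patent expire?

Filing date + 15 years → 29 October 2002.

October 29, 2002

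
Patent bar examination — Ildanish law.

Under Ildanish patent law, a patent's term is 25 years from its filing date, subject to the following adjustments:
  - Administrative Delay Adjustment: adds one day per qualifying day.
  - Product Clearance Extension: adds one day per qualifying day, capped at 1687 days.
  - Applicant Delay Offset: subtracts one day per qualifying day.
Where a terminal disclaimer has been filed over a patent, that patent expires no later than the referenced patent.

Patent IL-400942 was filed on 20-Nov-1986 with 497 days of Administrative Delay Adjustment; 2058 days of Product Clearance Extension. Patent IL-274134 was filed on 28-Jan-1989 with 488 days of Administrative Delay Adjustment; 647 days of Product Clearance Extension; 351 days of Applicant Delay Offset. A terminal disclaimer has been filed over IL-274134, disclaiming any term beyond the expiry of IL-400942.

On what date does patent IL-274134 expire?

2016-03-22

Natural term of IL-274134:
  Base: filing + 25 years → 28 January 2014.
  Administrative Delay Adjustment: +488 days → 31 May 2015.
  Product Clearance Extension: 647 days (within the 1687-day cap) → +647 days → 8 March 2017.
  Applicant Delay Offset: −351 days → 22 March 2016.
Expiry of referenced patent IL-400942:
  Base: filing + 25 years → 20 November 2011.
  Administrative Delay Adjustment: +497 days → 31 March 2013.
  Product Clearance Extension: 2058 days claimed exceeds the 1687-day cap, so +1687 days → 12 November 2017.
Terminal disclaimer: IL-274134 expires on the earlier of 22 March 2016 and 12 November 2017.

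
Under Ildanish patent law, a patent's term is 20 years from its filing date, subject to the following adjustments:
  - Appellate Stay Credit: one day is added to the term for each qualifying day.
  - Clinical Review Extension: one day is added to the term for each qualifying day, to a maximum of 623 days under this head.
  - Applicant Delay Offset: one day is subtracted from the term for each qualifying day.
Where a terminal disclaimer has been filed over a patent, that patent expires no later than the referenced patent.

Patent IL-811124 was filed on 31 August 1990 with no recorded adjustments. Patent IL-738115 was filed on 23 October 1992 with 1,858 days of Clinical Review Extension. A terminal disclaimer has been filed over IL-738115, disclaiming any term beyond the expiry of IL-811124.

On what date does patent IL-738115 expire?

2010-08-31

Natural term of IL-738115:
  Base: filing + 20 years → 23 October 2012.
  Clinical Review Extension: 1858 days claimed exceeds the 623-day cap, so +623 days → 8 July 2014.
Expiry of referenced patent IL-811124:
  Base: filing + 20 years → 31 August 2010.
Terminal disclaimer: IL-738115 expires on the earlier of 8 July 2014 and 31 August 2010.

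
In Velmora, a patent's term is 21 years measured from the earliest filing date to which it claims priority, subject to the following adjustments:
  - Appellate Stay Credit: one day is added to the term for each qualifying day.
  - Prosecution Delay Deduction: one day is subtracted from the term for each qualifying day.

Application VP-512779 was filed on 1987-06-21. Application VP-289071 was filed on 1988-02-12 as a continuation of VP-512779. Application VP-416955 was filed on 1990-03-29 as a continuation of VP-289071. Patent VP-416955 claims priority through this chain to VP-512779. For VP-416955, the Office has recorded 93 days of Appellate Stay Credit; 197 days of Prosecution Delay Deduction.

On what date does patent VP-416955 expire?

March 9, 2008

Earliest priority filing: 21 June 1987.
Base term: 21 June 1987 + 21 years → 21 June 2008.
Appellate Stay Credit: +93 days → 22 September 2008.
Prosecution Delay Deduction: −197 days → 9 March 2008.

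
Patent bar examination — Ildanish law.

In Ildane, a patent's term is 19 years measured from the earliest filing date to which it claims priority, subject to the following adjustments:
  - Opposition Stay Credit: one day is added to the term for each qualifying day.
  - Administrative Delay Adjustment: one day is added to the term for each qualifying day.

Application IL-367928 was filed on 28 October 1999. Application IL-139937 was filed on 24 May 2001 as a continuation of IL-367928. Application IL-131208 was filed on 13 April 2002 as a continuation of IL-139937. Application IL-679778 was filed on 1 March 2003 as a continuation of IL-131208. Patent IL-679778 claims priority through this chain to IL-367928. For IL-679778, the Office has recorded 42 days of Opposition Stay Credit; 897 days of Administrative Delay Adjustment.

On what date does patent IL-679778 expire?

Earliest priority filing: 28 October 1999.
Base term: 28 October 1999 + 19 years → 28 October 2018.
Opposition Stay Credit: +42 days → 9 December 2018.
Administrative Delay Adjustment: +897 days → 24 May 2021.

2021-05-24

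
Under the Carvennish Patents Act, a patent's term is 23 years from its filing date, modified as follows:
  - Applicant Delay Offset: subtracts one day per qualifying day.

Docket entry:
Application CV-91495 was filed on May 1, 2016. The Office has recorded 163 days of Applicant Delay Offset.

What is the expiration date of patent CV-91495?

2038-11-19

Base term: filing date + 23 years → 1 May 2039.
Applicant Delay Offset: −163 days → 19 November 2038.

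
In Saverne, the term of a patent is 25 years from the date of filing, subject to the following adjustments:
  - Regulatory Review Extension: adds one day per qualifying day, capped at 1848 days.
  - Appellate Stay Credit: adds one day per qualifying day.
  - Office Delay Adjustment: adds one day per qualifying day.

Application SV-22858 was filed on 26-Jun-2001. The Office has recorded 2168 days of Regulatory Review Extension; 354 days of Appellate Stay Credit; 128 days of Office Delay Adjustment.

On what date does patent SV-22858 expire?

November 11, 2032

Base term: filing date + 25 years → 26 June 2026.
Regulatory Review Extension: 2168 days claimed exceeds the 1848-day cap, so +1848 days → 18 July 2031.
Appellate Stay Credit: +354 days → 6 July 2032.
Office Delay Adjustment: +128 days → 11 November 2032.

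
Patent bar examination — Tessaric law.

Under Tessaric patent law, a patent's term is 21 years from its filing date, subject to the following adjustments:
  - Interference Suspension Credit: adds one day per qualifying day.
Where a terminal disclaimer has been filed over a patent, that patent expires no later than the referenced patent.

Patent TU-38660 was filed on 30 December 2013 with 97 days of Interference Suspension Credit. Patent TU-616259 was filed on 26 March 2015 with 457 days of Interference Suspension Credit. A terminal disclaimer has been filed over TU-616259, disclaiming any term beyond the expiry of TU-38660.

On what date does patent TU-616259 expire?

Natural term of TU-616259:
  Base: filing + 21 years → 26 March 2036.
  Interference Suspension Credit: +457 days → 26 June 2037.
Expiry of referenced patent TU-38660:
  Base: filing + 21 years → 30 December 2034.
  Interference Suspension Credit: +97 days → 6 April 2035.
Terminal disclaimer: TU-616259 expires on the earlier of 26 June 2037 and 6 April 2035.

April 6, 2035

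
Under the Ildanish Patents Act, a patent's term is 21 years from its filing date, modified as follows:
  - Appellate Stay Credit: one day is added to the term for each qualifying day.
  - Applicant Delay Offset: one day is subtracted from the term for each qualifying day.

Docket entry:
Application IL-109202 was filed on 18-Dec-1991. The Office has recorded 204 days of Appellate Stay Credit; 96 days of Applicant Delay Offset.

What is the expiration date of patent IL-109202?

2013-04-05

Base term: filing date + 21 years → 18 December 2012.
Appellate Stay Credit: +204 days → 10 July 2013.
Applicant Delay Offset: −96 days → 5 April 2013.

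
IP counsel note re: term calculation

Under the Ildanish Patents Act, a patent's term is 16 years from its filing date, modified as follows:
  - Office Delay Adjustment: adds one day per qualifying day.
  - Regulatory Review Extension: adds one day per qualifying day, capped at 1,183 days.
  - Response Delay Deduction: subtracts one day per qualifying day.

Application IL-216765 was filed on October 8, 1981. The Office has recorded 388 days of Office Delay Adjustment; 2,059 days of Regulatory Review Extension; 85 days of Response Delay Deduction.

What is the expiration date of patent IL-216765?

Base term: filing date + 16 years → 8 October 1997.
Office Delay Adjustment: +388 days → 31 October 1998.
Regulatory Review Extension: 2059 days claimed exceeds the 1183-day cap, so +1183 days → 26 January 2002.
Response Delay Deduction: −85 days → 2 November 2001.

2001-11-02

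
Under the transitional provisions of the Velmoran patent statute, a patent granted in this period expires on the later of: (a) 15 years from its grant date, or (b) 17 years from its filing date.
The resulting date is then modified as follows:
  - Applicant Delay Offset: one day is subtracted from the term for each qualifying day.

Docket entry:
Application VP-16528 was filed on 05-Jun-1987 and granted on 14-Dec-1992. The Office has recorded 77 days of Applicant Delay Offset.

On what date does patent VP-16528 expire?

September 28, 2007

(a) grant + 15 years → 14 December 2007.
(b) filing + 17 years → 5 June 2004.
Later of the two: 14 December 2007.
Applicant Delay Offset: −77 days → 28 September 2007.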